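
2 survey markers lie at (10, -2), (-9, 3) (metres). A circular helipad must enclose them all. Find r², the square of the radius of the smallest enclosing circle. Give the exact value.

The smallest circle enclosing two points has them as diameter endpoints.
Centre = midpoint = (0.5, 0.5); r² = |(10, -2)−(-9, 3)|²/4 = 386/4 = 96.5.

96.5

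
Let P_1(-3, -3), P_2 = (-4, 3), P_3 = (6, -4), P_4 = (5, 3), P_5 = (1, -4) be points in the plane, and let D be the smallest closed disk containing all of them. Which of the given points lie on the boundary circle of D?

The farthest pair is P_2–P_3 with squared distance 149. The circle on this segment as diameter has centre (1, -0.5) and r² = 149/4 = 37.25.
Check P_1: distance² to centre = 22.25 ≤ 37.25, so it lies inside.
All remaining points lie in this disk, and no smaller disk contains both endpoints, so this is the minimum enclosing circle.
The points at distance exactly r from the centre are P_2, P_3 — 2 points.

P_2, P_3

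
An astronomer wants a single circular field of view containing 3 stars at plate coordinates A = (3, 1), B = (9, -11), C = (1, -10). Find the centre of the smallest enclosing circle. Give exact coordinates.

(17/3, -31/6)

Side lengths²: AB² = 180, AC² = 125, BC² = 65.
Since AB² = 180 < 125 + 65 = 190, the triangle is acute, so the smallest enclosing circle is the circumcircle.
Circumcentre = (17/3, -31/6), r² = 1625/36.
Centre = (17/3, -31/6).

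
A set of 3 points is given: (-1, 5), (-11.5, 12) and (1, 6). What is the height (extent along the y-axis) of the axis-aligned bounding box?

max y = 12, min y = 5, so height = 7.

7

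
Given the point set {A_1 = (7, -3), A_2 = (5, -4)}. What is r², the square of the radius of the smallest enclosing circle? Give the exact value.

1.25

The smallest circle enclosing two points has them as diameter endpoints.
Centre = midpoint = (6, -3.5); r² = |A_1A_2|²/4 = 5/4 = 1.25.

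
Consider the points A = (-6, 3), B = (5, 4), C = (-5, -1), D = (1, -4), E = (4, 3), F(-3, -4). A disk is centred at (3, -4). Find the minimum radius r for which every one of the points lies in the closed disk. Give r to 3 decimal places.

The required radius is the distance from (3, -4) to the farthest point.
Squared distances: 130, 68, 73, 4, 50, 36.
Maximum is 130, attained at A.
r = √130 ≈ 11.402.

11.402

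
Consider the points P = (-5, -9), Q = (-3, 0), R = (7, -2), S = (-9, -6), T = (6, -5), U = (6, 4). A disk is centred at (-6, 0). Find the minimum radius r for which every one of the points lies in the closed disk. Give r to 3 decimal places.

13.153

The required radius is the distance from (-6, 0) to the farthest point.
Squared distances: 82, 9, 173, 45, 169, 160.
Maximum is 173, attained at R.
r = √173 ≈ 13.153.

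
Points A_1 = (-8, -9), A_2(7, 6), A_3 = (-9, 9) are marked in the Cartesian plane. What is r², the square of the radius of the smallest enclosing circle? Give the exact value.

86125/722

Side lengths²: A_1A_2² = 450, A_1A_3² = 325, A_2A_3² = 265.
Since A_1A_2² = 450 < 325 + 265 = 590, the triangle is acute, so the smallest enclosing circle is the circumcircle.
Circumcentre = (-89/38, 13/38), r² = 86125/722.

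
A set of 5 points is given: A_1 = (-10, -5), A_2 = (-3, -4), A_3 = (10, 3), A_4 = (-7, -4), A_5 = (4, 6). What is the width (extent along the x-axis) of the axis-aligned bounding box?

20

max x = 10, min x = -10, so width = 20.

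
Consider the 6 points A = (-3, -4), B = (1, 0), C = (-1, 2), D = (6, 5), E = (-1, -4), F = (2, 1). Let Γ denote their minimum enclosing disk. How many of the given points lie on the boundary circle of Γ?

2

The minimum enclosing circle of a finite set is fixed by two of the points (as a diameter) or three (as a circumcircle).
The farthest pair is A–D with squared distance 162. The circle on this segment as diameter has centre (1.5, 0.5) and r² = 162/4 = 40.5.
Check B: distance² to centre = 0.5 ≤ 40.5, so it lies inside.
All remaining points lie in this disk, and no smaller disk contains both endpoints, so this is the minimum enclosing circle.
The points at distance exactly r from the centre are A, D — 2 points.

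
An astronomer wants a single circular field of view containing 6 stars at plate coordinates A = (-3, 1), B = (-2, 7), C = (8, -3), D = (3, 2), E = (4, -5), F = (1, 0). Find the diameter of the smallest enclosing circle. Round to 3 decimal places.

14.142

The minimum enclosing circle of a finite set is fixed by two of the points (as a diameter) or three (as a circumcircle).
The farthest pair is B–C with squared distance 200. The circle on this segment as diameter has centre (3, 2) and r² = 200/4 = 50.
Check A: distance² to centre = 37 ≤ 50, so it lies inside.
All remaining points lie in this disk, and no smaller disk contains both endpoints, so this is the minimum enclosing circle.
Diameter = 2r = 2√50 ≈ 14.142.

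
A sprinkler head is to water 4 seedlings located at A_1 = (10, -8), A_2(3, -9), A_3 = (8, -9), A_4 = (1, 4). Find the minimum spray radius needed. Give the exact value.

By Welzl's lemma the MEC is supported by two points (diametrically opposite) or three points (on a circumcircle).
The farthest pair is A_1–A_4 with squared distance 225. The circle on this segment as diameter has centre (5.5, -2) and r² = 225/4 = 56.25.
Check A_2: distance² to centre = 55.25 ≤ 56.25, so it lies inside.
All remaining points lie in this disk, and no smaller disk contains both endpoints, so this is the minimum enclosing circle.
r = √(56.25) = 7.5.

7.5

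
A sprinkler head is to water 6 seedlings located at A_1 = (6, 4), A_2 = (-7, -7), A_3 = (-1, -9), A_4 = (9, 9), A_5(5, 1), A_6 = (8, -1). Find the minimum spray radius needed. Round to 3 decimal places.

11.314

A smallest enclosing disk is always determined by at most three of the input points on its boundary.
The farthest pair is A_2–A_4 with squared distance 512. The circle on this segment as diameter has centre (1, 1) and r² = 512/4 = 128.
Check A_1: distance² to centre = 34 ≤ 128, so it lies inside.
All remaining points lie in this disk, and no smaller disk contains both endpoints, so this is the minimum enclosing circle.
r = √128 ≈ 11.314.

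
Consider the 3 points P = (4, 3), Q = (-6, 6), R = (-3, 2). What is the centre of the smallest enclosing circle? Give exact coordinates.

Side lengths²: PQ² = 109, PR² = 50, QR² = 25.
Since PQ² = 109 ≥ 50 + 25 = 75, the angle opposite PQ is not acute, so the smallest enclosing circle has PQ as diameter.
Centre = midpoint of PQ = (-1, 4.5), r² = 109/4 = 27.25.
Centre = (-1, 4.5).

(-1, 4.5)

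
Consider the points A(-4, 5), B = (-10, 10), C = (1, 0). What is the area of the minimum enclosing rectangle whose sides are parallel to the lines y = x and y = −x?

In coordinates u = x + y, v = x − y the rectangle is axis-aligned; the map (x,y)→(u,v) scales areas by 2.
u-values: 1, 0, 1; range = 1 − 0 = 1.
v-values: -9, -20, 1; range = 1 − (-20) = 21.
Area = (1 × 21) / 2 = 10.5.

10.5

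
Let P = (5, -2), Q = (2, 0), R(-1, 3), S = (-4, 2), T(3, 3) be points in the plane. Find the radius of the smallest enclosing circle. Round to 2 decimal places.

The minimum enclosing circle of a finite set is fixed by two of the points (as a diameter) or three (as a circumcircle).
The farthest pair is P–S with squared distance 97. The circle on this segment as diameter has centre (0.5, 0) and r² = 97/4 = 24.25.
Check Q: distance² to centre = 2.25 ≤ 24.25, so it lies inside.
All remaining points lie in this disk, and no smaller disk contains both endpoints, so this is the minimum enclosing circle.
r = √(24.25) ≈ 4.92.

4.92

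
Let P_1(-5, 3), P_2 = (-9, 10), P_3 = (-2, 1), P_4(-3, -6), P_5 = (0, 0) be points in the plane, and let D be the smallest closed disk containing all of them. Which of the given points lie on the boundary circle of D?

The farthest pair is P_2–P_4 with squared distance 292. The circle on this segment as diameter has centre (-6, 2) and r² = 292/4 = 73.
Check P_1: distance² to centre = 2 ≤ 73, so it lies inside.
All remaining points lie in this disk, and no smaller disk contains both endpoints, so this is the minimum enclosing circle.
The points at distance exactly r from the centre are P_2, P_4 — 2 points.

P_2, P_4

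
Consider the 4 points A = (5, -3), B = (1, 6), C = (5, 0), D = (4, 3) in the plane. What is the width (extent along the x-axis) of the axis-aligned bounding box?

4

max x = 5, min x = 1, so width = 4.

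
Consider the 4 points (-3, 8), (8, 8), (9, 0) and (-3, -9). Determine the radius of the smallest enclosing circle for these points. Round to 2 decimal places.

10.12

The minimum enclosing circle of a finite set is fixed by two of the points (as a diameter) or three (as a circumcircle).
The farthest pair is (8, 8)–(-3, -9) with squared distance 410. The circle on this segment as diameter has centre (2.5, -0.5) and r² = 410/4 = 102.5.
Check (-3, 8): distance² to centre = 102.5 ≤ 102.5, so it lies inside.
All remaining points lie in this disk, and no smaller disk contains both endpoints, so this is the minimum enclosing circle.
r = √(102.5) ≈ 10.12.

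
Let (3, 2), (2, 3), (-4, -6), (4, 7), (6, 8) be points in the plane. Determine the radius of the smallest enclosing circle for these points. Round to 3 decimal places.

A smallest enclosing disk is always determined by at most three of the input points on its boundary.
The farthest pair is (-4, -6)–(6, 8) with squared distance 296. The circle on this segment as diameter has centre (1, 1) and r² = 296/4 = 74.
Check (3, 2): distance² to centre = 5 ≤ 74, so it lies inside.
All remaining points lie in this disk, and no smaller disk contains both endpoints, so this is the minimum enclosing circle.
r = √74 ≈ 8.602.

8.602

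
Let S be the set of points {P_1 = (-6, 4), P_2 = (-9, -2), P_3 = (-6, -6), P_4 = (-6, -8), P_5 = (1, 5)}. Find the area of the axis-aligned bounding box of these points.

130

x ranges over [-9, 1], width 10.
y ranges over [-8, 5], height 13.
Area = 10 × 13 = 130.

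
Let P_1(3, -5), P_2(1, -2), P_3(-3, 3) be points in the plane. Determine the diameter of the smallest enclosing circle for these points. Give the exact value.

Side lengths²: P_1P_2² = 13, P_1P_3² = 100, P_2P_3² = 41.
Since P_1P_3² = 100 ≥ 41 + 13 = 54, the angle opposite P_1P_3 is not acute, so the smallest enclosing circle has P_1P_3 as diameter.
Centre = midpoint of P_1P_3 = (0, -1), r² = 100/4 = 25.
Diameter = 2r = 2√25 = 10.

10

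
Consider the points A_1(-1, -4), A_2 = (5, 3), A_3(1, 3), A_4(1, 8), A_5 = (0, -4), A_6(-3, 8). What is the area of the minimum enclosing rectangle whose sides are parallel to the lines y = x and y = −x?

In coordinates u = x + y, v = x − y the rectangle is axis-aligned; the map (x,y)→(u,v) scales areas by 2.
u-values: -5, 8, 4, 9, -4, 5; range = 9 − (-5) = 14.
v-values: 3, 2, -2, -7, 4, -11; range = 4 − (-11) = 15.
Area = (14 × 15) / 2 = 105.

105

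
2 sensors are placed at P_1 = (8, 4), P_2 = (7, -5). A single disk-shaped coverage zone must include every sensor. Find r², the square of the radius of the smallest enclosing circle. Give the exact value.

The smallest circle enclosing two points has them as diameter endpoints.
Centre = midpoint = (7.5, -0.5); r² = |P_1P_2|²/4 = 82/4 = 20.5.

20.5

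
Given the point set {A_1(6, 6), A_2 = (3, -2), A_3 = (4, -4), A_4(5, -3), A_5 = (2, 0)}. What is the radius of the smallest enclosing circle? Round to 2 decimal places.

The farthest pair is A_1–A_3 with squared distance 104. The circle on this segment as diameter has centre (5, 1) and r² = 104/4 = 26.
Check A_2: distance² to centre = 13 ≤ 26, so it lies inside.
All remaining points lie in this disk, and no smaller disk contains both endpoints, so this is the minimum enclosing circle.
r = √26 ≈ 5.10.

5.10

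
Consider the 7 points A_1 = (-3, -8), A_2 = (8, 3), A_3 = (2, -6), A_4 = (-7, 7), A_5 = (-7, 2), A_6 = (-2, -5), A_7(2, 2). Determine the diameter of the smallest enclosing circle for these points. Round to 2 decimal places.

By Welzl's lemma the MEC is supported by two points (diametrically opposite) or three points (on a circumcircle).
The minimum enclosing circle is determined by three boundary points: A_1, A_2, A_4.
Their circumcentre is (-25/38, 25/38) with r² = 58081/722.
The farthest remaining point A_3 is at distance² 37105/722 ≤ 58081/722.
Diameter = 2r = 2√(58081/722) ≈ 17.94.

17.94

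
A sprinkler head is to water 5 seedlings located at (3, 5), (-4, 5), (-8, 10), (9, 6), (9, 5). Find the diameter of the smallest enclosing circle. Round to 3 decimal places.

By Welzl's lemma the MEC is supported by two points (diametrically opposite) or three points (on a circumcircle).
The farthest pair is (-8, 10)–(9, 5) with squared distance 314. The circle on this segment as diameter has centre (0.5, 7.5) and r² = 314/4 = 78.5.
Check (3, 5): distance² to centre = 12.5 ≤ 78.5, so it lies inside.
All remaining points lie in this disk, and no smaller disk contains both endpoints, so this is the minimum enclosing circle.
Diameter = 2r = 2√(78.5) ≈ 17.720.

17.720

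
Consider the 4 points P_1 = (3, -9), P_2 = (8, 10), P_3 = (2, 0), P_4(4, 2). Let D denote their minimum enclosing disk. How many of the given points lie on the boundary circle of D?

2

By Welzl's lemma the MEC is supported by two points (diametrically opposite) or three points (on a circumcircle).
The farthest pair is P_1–P_2 with squared distance 386. The circle on this segment as diameter has centre (5.5, 0.5) and r² = 386/4 = 96.5.
Check P_3: distance² to centre = 12.5 ≤ 96.5, so it lies inside.
All remaining points lie in this disk, and no smaller disk contains both endpoints, so this is the minimum enclosing circle.
The points at distance exactly r from the centre are P_1, P_2 — 2 points.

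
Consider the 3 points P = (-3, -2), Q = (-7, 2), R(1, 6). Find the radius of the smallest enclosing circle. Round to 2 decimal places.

Side lengths²: PQ² = 32, PR² = 80, QR² = 80.
Since QR² = 80 < 80 + 32 = 112, the triangle is acute, so the smallest enclosing circle is the circumcircle.
Circumcentre = (-7/3, 8/3), r² = 200/9.
r = √(200/9) ≈ 4.71.

4.71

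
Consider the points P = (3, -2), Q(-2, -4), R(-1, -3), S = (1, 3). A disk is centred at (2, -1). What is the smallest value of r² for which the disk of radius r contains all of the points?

The required radius is the distance from (2, -1) to the farthest point.
Squared distances: 2, 25, 13, 17.
Maximum is 25, attained at Q.

25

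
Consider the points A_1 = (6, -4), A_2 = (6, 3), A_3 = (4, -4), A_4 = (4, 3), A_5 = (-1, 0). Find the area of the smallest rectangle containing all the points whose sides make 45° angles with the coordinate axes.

In coordinates u = x + y, v = x − y the rectangle is axis-aligned; the map (x,y)→(u,v) scales areas by 2.
u-values: 2, 9, 0, 7, -1; range = 9 − (-1) = 10.
v-values: 10, 3, 8, 1, -1; range = 10 − (-1) = 11.
Area = (10 × 11) / 2 = 55.

55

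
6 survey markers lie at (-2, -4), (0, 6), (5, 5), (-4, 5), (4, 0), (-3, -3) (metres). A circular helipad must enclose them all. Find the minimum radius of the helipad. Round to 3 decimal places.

The minimum enclosing circle is determined by three boundary points: (-2, -4), (5, 5), (-4, 5).
Their circumcentre is (0.5, 23/18) with r² = 5525/162.
The farthest remaining point (-3, -3) is at distance² 4949/162 ≤ 5525/162.
r = √(5525/162) ≈ 5.840.

5.840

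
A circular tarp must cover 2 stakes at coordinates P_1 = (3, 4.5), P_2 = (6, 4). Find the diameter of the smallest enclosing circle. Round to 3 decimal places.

The smallest circle enclosing two points has them as diameter endpoints.
Centre = midpoint = (4.5, 4.25); r² = |P_1P_2|²/4 = 9.25/4 = 2.3125.
Diameter = 2r = 2√(2.3125) ≈ 3.041.

3.041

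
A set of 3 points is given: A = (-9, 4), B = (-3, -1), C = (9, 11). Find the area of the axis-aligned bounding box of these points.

x ranges over [-9, 9], width 18.
y ranges over [-1, 11], height 12.
Area = 18 × 12 = 216.

216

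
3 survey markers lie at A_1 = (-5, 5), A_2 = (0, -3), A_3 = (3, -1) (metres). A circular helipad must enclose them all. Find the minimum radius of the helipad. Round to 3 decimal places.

5.002

Side lengths²: A_1A_2² = 89, A_1A_3² = 100, A_2A_3² = 13.
Since A_1A_3² = 100 < 89 + 13 = 102, the triangle is acute, so the smallest enclosing circle is the circumcircle.
Circumcentre = (-37/34, 32/17), r² = 28925/1156.
r = √(28925/1156) ≈ 5.002.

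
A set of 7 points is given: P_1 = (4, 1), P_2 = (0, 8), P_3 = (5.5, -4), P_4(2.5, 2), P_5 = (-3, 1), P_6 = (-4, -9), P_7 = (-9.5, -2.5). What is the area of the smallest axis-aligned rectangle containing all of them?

x ranges over [-9.5, 5.5], width 15.
y ranges over [-9, 8], height 17.
Area = 15 × 17 = 255.

255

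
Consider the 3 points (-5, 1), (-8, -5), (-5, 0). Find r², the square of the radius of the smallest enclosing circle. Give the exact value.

Call the three points A, B, C in the order given.
Side lengths²: AB² = 45, AC² = 1, BC² = 34.
Since AB² = 45 ≥ 34 + 1 = 35, the angle opposite AB is not acute, so the smallest enclosing circle has AB as diameter.
Centre = midpoint of AB = (-6.5, -2), r² = 45/4 = 11.25.

11.25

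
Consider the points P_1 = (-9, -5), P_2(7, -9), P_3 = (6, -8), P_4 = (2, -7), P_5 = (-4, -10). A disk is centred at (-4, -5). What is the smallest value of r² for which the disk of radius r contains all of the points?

137

The required radius is the distance from (-4, -5) to the farthest point.
Squared distances: 25, 137, 109, 40, 25.
Maximum is 137, attained at P_2.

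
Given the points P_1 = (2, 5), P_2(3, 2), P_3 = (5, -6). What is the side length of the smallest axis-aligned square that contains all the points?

11

The bounding box has width 3 and height 11.
An axis-aligned square enclosing the set must have side ≥ max(width, height).
So the minimum side is max(3, 11) = 11.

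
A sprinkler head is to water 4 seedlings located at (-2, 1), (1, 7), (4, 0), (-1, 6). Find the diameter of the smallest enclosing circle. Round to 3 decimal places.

A smallest enclosing disk is always determined by at most three of the input points on its boundary.
The minimum enclosing circle is determined by three boundary points: (-2, 1), (1, 7), (4, 0).
Their circumcentre is (37/26, 79/26) with r² = 5365/338.
The farthest remaining point (-1, 6) is at distance² 4949/338 ≤ 5365/338.
Diameter = 2r = 2√(5365/338) ≈ 7.968.

7.968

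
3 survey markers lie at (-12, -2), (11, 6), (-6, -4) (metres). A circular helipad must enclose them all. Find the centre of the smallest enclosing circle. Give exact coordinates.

(-0.5, 2)

Call the three points A, B, C in the order given.
Side lengths²: AB² = 593, AC² = 40, BC² = 389.
Since AB² = 593 ≥ 389 + 40 = 429, the angle opposite AB is not acute, so the smallest enclosing circle has AB as diameter.
Centre = midpoint of AB = (-0.5, 2), r² = 593/4 = 148.25.
Centre = (-0.5, 2).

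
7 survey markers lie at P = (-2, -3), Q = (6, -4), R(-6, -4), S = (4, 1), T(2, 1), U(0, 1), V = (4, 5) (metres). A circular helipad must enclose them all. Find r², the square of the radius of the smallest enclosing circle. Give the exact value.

The minimum enclosing circle of a finite set is fixed by two of the points (as a diameter) or three (as a circumcircle).
The minimum enclosing circle is determined by three boundary points: Q, R, V.
Their circumcentre is (0, -11/18) with r² = 15385/324.
The farthest remaining point S is at distance² 6025/324 ≤ 15385/324.

15385/324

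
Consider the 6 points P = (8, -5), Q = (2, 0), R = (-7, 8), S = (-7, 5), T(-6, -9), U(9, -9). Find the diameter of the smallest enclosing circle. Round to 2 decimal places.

The farthest pair is R–U with squared distance 545. The circle on this segment as diameter has centre (1, -0.5) and r² = 545/4 = 136.25.
Check P: distance² to centre = 69.25 ≤ 136.25, so it lies inside.
All remaining points lie in this disk, and no smaller disk contains both endpoints, so this is the minimum enclosing circle.
Diameter = 2r = 2√(136.25) ≈ 23.35.

23.35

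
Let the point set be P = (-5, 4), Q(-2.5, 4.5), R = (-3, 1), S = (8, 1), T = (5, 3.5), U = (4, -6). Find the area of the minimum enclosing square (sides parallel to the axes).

169

The bounding box has width 13 and height 10.5.
An axis-aligned square enclosing the set must have side ≥ max(width, height).
So the minimum side is max(13, 10.5) = 13.
Area = 13² = 169.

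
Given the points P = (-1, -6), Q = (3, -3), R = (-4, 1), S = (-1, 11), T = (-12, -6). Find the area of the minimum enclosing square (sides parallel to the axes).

The bounding box has width 15 and height 17.
An axis-aligned square enclosing the set must have side ≥ max(width, height).
So the minimum side is max(15, 17) = 17.
Area = 17² = 289.

289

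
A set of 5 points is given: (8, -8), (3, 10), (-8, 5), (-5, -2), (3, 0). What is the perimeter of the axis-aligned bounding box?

Width = max x − min x = 8 − (-8) = 16.
Height = max y − min y = 10 − (-8) = 18.
Perimeter = 2(16 + 18) = 68.

68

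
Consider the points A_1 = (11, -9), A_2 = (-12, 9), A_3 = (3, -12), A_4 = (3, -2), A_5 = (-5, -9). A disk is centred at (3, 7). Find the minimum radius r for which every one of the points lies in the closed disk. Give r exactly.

19

The required radius is the distance from (3, 7) to the farthest point.
Squared distances: 320, 229, 361, 81, 320.
Maximum is 361, attained at A_3.
r = √361 = 19.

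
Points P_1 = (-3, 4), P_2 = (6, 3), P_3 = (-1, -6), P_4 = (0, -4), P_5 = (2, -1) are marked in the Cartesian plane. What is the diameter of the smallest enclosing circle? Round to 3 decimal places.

The minimum enclosing circle of a finite set is fixed by two of the points (as a diameter) or three (as a circumcircle).
The minimum enclosing circle is determined by three boundary points: P_1, P_2, P_3.
Their circumcentre is (47/44, -17/44) with r² = 34645/968.
The farthest remaining point P_4 is at distance² 13745/968 ≤ 34645/968.
Diameter = 2r = 2√(34645/968) ≈ 11.965.

11.965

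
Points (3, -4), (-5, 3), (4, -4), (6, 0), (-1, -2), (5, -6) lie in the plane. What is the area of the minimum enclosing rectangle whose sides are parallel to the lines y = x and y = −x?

In coordinates u = x + y, v = x − y the rectangle is axis-aligned; the map (x,y)→(u,v) scales areas by 2.
u-values: -1, -2, 0, 6, -3, -1; range = 6 − (-3) = 9.
v-values: 7, -8, 8, 6, 1, 11; range = 11 − (-8) = 19.
Area = (9 × 19) / 2 = 85.5.

85.5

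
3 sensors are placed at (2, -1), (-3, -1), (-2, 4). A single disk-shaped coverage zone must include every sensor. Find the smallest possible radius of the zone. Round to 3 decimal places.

3.265

Call the three points A, B, C in the order given.
Side lengths²: AB² = 25, AC² = 41, BC² = 26.
Since AC² = 41 < 26 + 25 = 51, the triangle is acute, so the smallest enclosing circle is the circumcircle.
Circumcentre = (-0.5, 1.1), r² = 10.66.
r = √(10.66) ≈ 3.265.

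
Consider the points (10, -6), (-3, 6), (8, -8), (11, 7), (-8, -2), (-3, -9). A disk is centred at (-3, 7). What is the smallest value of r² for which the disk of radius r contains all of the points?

The required radius is the distance from (-3, 7) to the farthest point.
Squared distances: 338, 1, 346, 196, 106, 256.
Maximum is 346, attained at (8, -8).

346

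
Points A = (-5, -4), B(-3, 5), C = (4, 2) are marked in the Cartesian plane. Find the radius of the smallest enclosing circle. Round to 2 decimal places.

Side lengths²: AB² = 85, AC² = 117, BC² = 58.
Since AC² = 117 < 85 + 58 = 143, the triangle is acute, so the smallest enclosing circle is the circumcircle.
Circumcentre = (-49/46, -7/46), r² = 32045/1058.
r = √(32045/1058) ≈ 5.50.

5.50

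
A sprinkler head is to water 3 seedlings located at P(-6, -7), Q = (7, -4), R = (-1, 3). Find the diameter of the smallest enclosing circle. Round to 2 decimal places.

13.79

Side lengths²: PQ² = 178, PR² = 125, QR² = 113.
Since PQ² = 178 < 125 + 113 = 238, the triangle is acute, so the smallest enclosing circle is the circumcircle.
Circumcentre = (5/46, -175/46), r² = 50285/1058.
Diameter = 2r = 2√(50285/1058) ≈ 13.79.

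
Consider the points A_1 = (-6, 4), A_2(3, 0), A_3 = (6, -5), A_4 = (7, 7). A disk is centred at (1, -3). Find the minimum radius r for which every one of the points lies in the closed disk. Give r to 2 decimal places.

The required radius is the distance from (1, -3) to the farthest point.
Squared distances: 98, 13, 29, 136.
Maximum is 136, attained at A_4.
r = √136 ≈ 11.66.

11.66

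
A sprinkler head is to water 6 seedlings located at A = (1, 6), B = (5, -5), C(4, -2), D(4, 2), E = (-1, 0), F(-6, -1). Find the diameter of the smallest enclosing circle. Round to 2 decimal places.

The minimum enclosing circle of a finite set is fixed by two of the points (as a diameter) or three (as a circumcircle).
The minimum enclosing circle is determined by three boundary points: A, B, F.
Their circumcentre is (13/30, -13/30) with r² = 18769/450.
The farthest remaining point D is at distance² 8389/450 ≤ 18769/450.
Diameter = 2r = 2√(18769/450) ≈ 12.92.

12.92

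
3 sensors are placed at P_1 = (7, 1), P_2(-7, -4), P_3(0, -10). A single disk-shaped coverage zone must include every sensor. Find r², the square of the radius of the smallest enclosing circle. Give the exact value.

Side lengths²: P_1P_2² = 221, P_1P_3² = 170, P_2P_3² = 85.
Since P_1P_2² = 221 < 170 + 85 = 255, the triangle is acute, so the smallest enclosing circle is the circumcircle.
Circumcentre = (5/14, -2.5), r² = 5525/98.

5525/98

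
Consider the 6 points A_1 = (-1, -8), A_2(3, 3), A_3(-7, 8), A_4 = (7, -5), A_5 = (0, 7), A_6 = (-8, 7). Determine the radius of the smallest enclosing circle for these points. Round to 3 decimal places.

9.605

The farthest pair is A_4–A_6 with squared distance 369. The circle on this segment as diameter has centre (-0.5, 1) and r² = 369/4 = 92.25.
Check A_1: distance² to centre = 81.25 ≤ 92.25, so it lies inside.
All remaining points lie in this disk, and no smaller disk contains both endpoints, so this is the minimum enclosing circle.
r = √(92.25) ≈ 9.605.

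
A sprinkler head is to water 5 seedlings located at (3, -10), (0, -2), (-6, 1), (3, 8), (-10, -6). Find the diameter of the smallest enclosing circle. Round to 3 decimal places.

19.989

A smallest enclosing disk is always determined by at most three of the input points on its boundary.
The minimum enclosing circle is determined by three boundary points: (3, -10), (3, 8), (-10, -6).
Their circumcentre is (-35/26, -1) with r² = 67525/676.
The farthest remaining point (-6, 1) is at distance² 17345/676 ≤ 67525/676.
Diameter = 2r = 2√(67525/676) ≈ 19.989.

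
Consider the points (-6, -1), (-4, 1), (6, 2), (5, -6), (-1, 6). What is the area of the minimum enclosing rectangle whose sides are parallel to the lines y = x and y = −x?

135

In coordinates u = x + y, v = x − y the rectangle is axis-aligned; the map (x,y)→(u,v) scales areas by 2.
u-values: -7, -3, 8, -1, 5; range = 8 − (-7) = 15.
v-values: -5, -5, 4, 11, -7; range = 11 − (-7) = 18.
Area = (15 × 18) / 2 = 135.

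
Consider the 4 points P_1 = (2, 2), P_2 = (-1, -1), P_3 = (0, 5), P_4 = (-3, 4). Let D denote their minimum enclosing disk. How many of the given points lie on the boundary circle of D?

The minimum enclosing circle is determined by three boundary points: P_2, P_3, P_4.
Their circumcentre is (-23/34, 69/34) with r² = 5365/578.
The farthest remaining point P_1 is at distance² 4141/578 ≤ 5365/578.
The points at distance exactly r from the centre are P_2, P_3, P_4 — 3 points.

3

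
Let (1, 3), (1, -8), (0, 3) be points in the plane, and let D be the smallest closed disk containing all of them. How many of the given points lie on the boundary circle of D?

3

Call the three points A, B, C in the order given.
Side lengths²: AB² = 121, AC² = 1, BC² = 122.
Since BC² = 122 ≥ 121 + 1 = 122, the angle opposite BC is not acute, so the smallest enclosing circle has BC as diameter.
Centre = midpoint of BC = (0.5, -2.5), r² = 122/4 = 30.5.
The points at distance exactly r from the centre are (1, 3), (1, -8), (0, 3) — 3 points.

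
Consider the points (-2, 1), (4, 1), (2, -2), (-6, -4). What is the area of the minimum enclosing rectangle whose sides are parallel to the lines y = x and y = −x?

In coordinates u = x + y, v = x − y the rectangle is axis-aligned; the map (x,y)→(u,v) scales areas by 2.
u-values: -1, 5, 0, -10; range = 5 − (-10) = 15.
v-values: -3, 3, 4, -2; range = 4 − (-3) = 7.
Area = (15 × 7) / 2 = 52.5.

52.5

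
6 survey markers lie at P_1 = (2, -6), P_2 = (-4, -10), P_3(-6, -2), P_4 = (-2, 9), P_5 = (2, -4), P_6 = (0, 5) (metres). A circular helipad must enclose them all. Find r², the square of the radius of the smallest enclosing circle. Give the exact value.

91.25

The farthest pair is P_2–P_4 with squared distance 365. The circle on this segment as diameter has centre (-3, -0.5) and r² = 365/4 = 91.25.
Check P_1: distance² to centre = 55.25 ≤ 91.25, so it lies inside.
All remaining points lie in this disk, and no smaller disk contains both endpoints, so this is the minimum enclosing circle.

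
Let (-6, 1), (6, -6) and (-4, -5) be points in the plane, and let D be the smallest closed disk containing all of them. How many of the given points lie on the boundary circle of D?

2

Call the three points A, B, C in the order given.
Side lengths²: AB² = 193, AC² = 40, BC² = 101.
Since AB² = 193 ≥ 101 + 40 = 141, the angle opposite AB is not acute, so the smallest enclosing circle has AB as diameter.
Centre = midpoint of AB = (0, -2.5), r² = 193/4 = 48.25.
The points at distance exactly r from the centre are (-6, 1), (6, -6) — 2 points.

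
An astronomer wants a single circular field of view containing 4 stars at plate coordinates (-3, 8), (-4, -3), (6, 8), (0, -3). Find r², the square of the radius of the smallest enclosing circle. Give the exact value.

55.25

The minimum enclosing circle of a finite set is fixed by two of the points (as a diameter) or three (as a circumcircle).
The farthest pair is (-4, -3)–(6, 8) with squared distance 221. The circle on this segment as diameter has centre (1, 2.5) and r² = 221/4 = 55.25.
Check (-3, 8): distance² to centre = 46.25 ≤ 55.25, so it lies inside.
All remaining points lie in this disk, and no smaller disk contains both endpoints, so this is the minimum enclosing circle.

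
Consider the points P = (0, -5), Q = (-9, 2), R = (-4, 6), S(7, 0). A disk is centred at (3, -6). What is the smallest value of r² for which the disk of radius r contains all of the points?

The required radius is the distance from (3, -6) to the farthest point.
Squared distances: 10, 208, 193, 52.
Maximum is 208, attained at Q.

208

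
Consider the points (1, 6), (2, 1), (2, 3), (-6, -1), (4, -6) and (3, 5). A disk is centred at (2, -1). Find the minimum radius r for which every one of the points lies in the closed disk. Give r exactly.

8

The required radius is the distance from (2, -1) to the farthest point.
Squared distances: 50, 4, 16, 64, 29, 37.
Maximum is 64, attained at (-6, -1).
r = √64 = 8.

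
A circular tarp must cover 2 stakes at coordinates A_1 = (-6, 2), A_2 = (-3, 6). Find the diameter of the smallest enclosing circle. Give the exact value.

The smallest circle enclosing two points has them as diameter endpoints.
Centre = midpoint = (-4.5, 4); r² = |A_1A_2|²/4 = 25/4 = 6.25.
Diameter = 2r = 2√(6.25) = 5.

5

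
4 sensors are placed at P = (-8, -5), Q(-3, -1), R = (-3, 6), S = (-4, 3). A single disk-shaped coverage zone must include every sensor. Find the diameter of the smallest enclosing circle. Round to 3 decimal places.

The minimum enclosing circle of a finite set is fixed by two of the points (as a diameter) or three (as a circumcircle).
The farthest pair is P–R with squared distance 146. The circle on this segment as diameter has centre (-5.5, 0.5) and r² = 146/4 = 36.5.
Check Q: distance² to centre = 8.5 ≤ 36.5, so it lies inside.
All remaining points lie in this disk, and no smaller disk contains both endpoints, so this is the minimum enclosing circle.
Diameter = 2r = 2√(36.5) ≈ 12.083.

12.083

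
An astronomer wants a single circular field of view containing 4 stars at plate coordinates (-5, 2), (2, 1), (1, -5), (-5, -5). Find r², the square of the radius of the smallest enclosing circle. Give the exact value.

2125/98

The minimum enclosing circle is determined by three boundary points: (-5, 2), (2, 1), (-5, -5).
Their circumcentre is (-27/14, -1.5) with r² = 2125/98.
The farthest remaining point (1, -5) is at distance² 2041/98 ≤ 2125/98.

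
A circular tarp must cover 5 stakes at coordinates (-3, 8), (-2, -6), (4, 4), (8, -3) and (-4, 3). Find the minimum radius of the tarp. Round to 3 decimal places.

7.971

The minimum enclosing circle is determined by three boundary points: (-3, 8), (-2, -6), (8, -3).
Their circumcentre is (33/26, 33/26) with r² = 21473/338.
The farthest remaining point (-4, 3) is at distance² 10397/338 ≤ 21473/338.
r = √(21473/338) ≈ 7.971.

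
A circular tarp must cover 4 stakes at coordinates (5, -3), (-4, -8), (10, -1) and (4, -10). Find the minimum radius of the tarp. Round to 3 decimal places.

7.826

The farthest pair is (-4, -8)–(10, -1) with squared distance 245. The circle on this segment as diameter has centre (3, -4.5) and r² = 245/4 = 61.25.
Check (5, -3): distance² to centre = 6.25 ≤ 61.25, so it lies inside.
All remaining points lie in this disk, and no smaller disk contains both endpoints, so this is the minimum enclosing circle.
r = √(61.25) ≈ 7.826.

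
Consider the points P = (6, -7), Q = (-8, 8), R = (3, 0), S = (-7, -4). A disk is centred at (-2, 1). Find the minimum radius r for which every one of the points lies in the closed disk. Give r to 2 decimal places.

The required radius is the distance from (-2, 1) to the farthest point.
Squared distances: 128, 85, 26, 50.
Maximum is 128, attained at P.
r = √128 ≈ 11.31.

11.31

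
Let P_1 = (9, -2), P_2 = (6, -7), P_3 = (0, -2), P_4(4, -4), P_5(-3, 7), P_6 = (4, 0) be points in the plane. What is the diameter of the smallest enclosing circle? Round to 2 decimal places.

16.64

The farthest pair is P_2–P_5 with squared distance 277. The circle on this segment as diameter has centre (1.5, 0) and r² = 277/4 = 69.25.
Check P_1: distance² to centre = 60.25 ≤ 69.25, so it lies inside.
All remaining points lie in this disk, and no smaller disk contains both endpoints, so this is the minimum enclosing circle.
Diameter = 2r = 2√(69.25) ≈ 16.64.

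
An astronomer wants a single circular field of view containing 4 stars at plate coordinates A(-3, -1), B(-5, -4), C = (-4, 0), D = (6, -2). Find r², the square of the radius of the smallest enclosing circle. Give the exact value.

31.25

A smallest enclosing disk is always determined by at most three of the input points on its boundary.
The farthest pair is B–D with squared distance 125. The circle on this segment as diameter has centre (0.5, -3) and r² = 125/4 = 31.25.
Check A: distance² to centre = 16.25 ≤ 31.25, so it lies inside.
All remaining points lie in this disk, and no smaller disk contains both endpoints, so this is the minimum enclosing circle.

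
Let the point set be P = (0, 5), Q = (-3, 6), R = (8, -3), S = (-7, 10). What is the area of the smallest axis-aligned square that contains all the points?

The bounding box has width 15 and height 13.
An axis-aligned square enclosing the set must have side ≥ max(width, height).
So the minimum side is max(15, 13) = 15.
Area = 15² = 225.

225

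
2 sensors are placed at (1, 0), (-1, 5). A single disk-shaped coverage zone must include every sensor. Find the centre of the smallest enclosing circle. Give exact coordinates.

(0, 2.5)

The smallest circle enclosing two points has them as diameter endpoints.
Centre = midpoint = (0, 2.5); r² = |(1, 0)−(-1, 5)|²/4 = 29/4 = 7.25.
Centre = (0, 2.5).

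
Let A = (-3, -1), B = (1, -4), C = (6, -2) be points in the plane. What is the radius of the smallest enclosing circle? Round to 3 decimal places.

4.528

Side lengths²: AB² = 25, AC² = 82, BC² = 29.
Since AC² = 82 ≥ 29 + 25 = 54, the angle opposite AC is not acute, so the smallest enclosing circle has AC as diameter.
Centre = midpoint of AC = (1.5, -1.5), r² = 82/4 = 20.5.
r = √(20.5) ≈ 4.528.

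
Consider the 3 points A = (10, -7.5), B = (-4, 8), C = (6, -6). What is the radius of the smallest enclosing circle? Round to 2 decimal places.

10.44

Side lengths²: AB² = 436.25, AC² = 18.25, BC² = 296.
Since AB² = 436.25 ≥ 296 + 18.25 = 314.25, the angle opposite AB is not acute, so the smallest enclosing circle has AB as diameter.
Centre = midpoint of AB = (3, 0.25), r² = 436.25/4 = 109.0625.
r = √(109.0625) ≈ 10.44.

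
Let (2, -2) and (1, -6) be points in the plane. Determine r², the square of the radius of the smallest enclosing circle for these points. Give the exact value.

4.25

The smallest circle enclosing two points has them as diameter endpoints.
Centre = midpoint = (1.5, -4); r² = |(2, -2)−(1, -6)|²/4 = 17/4 = 4.25.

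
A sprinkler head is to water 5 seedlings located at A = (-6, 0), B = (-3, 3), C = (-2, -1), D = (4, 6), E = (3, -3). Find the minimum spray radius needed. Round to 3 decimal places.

By Welzl's lemma the MEC is supported by two points (diametrically opposite) or three points (on a circumcircle).
The minimum enclosing circle is determined by three boundary points: A, D, E.
Their circumcentre is (-5/14, 27/14) with r² = 3485/98.
The farthest remaining point C is at distance² 1105/98 ≤ 3485/98.
r = √(3485/98) ≈ 5.963.

5.963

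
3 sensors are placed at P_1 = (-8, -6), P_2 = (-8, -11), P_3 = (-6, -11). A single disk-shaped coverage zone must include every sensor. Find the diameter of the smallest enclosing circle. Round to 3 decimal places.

5.385

Side lengths²: P_1P_2² = 25, P_1P_3² = 29, P_2P_3² = 4.
Since P_1P_3² = 29 ≥ 25 + 4 = 29, the angle opposite P_1P_3 is not acute, so the smallest enclosing circle has P_1P_3 as diameter.
Centre = midpoint of P_1P_3 = (-7, -8.5), r² = 29/4 = 7.25.
Diameter = 2r = 2√(7.25) ≈ 5.385.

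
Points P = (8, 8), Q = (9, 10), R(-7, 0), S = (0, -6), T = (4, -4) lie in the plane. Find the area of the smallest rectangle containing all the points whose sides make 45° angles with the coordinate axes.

In coordinates u = x + y, v = x − y the rectangle is axis-aligned; the map (x,y)→(u,v) scales areas by 2.
u-values: 16, 19, -7, -6, 0; range = 19 − (-7) = 26.
v-values: 0, -1, -7, 6, 8; range = 8 − (-7) = 15.
Area = (26 × 15) / 2 = 195.

195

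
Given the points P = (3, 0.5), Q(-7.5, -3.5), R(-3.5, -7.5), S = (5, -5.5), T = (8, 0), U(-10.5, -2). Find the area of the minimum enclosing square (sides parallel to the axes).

342.25

The bounding box has width 18.5 and height 8.
An axis-aligned square enclosing the set must have side ≥ max(width, height).
So the minimum side is max(18.5, 8) = 18.5.
Area = 18.5² = 342.25.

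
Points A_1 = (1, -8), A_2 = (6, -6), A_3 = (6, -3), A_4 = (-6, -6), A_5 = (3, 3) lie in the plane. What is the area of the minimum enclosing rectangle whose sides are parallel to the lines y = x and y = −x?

In coordinates u = x + y, v = x − y the rectangle is axis-aligned; the map (x,y)→(u,v) scales areas by 2.
u-values: -7, 0, 3, -12, 6; range = 6 − (-12) = 18.
v-values: 9, 12, 9, 0, 0; range = 12 − 0 = 12.
Area = (18 × 12) / 2 = 108.

108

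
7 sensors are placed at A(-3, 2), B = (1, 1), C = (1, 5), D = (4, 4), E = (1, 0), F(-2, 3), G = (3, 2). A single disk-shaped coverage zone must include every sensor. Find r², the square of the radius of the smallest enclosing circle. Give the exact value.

13.25

The minimum enclosing circle of a finite set is fixed by two of the points (as a diameter) or three (as a circumcircle).
The farthest pair is A–D with squared distance 53. The circle on this segment as diameter has centre (0.5, 3) and r² = 53/4 = 13.25.
Check B: distance² to centre = 4.25 ≤ 13.25, so it lies inside.
All remaining points lie in this disk, and no smaller disk contains both endpoints, so this is the minimum enclosing circle.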